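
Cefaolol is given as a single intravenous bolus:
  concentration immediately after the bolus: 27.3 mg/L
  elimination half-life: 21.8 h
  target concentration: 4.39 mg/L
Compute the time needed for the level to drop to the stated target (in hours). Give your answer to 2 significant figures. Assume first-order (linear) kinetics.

k = ln2 / t½ = 0.693147 / 21.8 = 0.03180 h⁻¹
t = ln(C₀ / C) / k = ln(27.30 / 4.39) / 0.03180
  = ln(6.219) / 0.03180 = 1.828 / 0.03180 = 57.48 h

57 h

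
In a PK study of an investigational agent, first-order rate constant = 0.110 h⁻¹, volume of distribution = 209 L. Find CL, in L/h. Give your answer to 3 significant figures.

23.0 L/h

CL = k × Vd = 0.110 × 209 = 22.99 L/h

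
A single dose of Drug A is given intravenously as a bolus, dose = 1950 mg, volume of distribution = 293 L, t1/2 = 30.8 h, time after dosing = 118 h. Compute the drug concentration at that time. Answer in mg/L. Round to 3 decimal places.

0.468 mg/L

C₀ = Dose / Vd = 1950 / 293 = 6.655 mg/L
k = ln2 / t½ = 0.693147 / 30.8 = 0.02250 h⁻¹
C = C₀ · e^(−k·t) = 6.655 × e^(−0.02250 × 118)
  = 6.655 × 0.07030 = 0.4678 mg/L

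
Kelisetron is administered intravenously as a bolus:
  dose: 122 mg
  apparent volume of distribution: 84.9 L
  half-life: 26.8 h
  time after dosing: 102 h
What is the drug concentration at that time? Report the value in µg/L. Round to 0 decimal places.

103 µg/L

C₀ = Dose / Vd = 122.0 / 84.9 = 1.437 mg/L
k = ln2 / t½ = 0.693147 / 26.8 = 0.02586 h⁻¹
C = C₀ · e^(−k·t) = 1.437 × e^(−0.02586 × 102)
  = 1.437 × 0.07152 = 0.1028 mg/L
Convert: 0.1028 mg/L × 1000 = 102.8 µg/L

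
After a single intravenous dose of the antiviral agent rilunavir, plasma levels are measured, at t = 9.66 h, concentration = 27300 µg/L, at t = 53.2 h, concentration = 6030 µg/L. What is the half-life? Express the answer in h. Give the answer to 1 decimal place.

20.0 h

k = ln(C₁/C₂) / (t₂ − t₁) = ln(27300/6030) / (53.2 − 9.66)
  = 1.510 / 43.54 = 0.03468 h⁻¹
t½ = ln2 / k = 0.693147 / 0.03468 = 19.99 h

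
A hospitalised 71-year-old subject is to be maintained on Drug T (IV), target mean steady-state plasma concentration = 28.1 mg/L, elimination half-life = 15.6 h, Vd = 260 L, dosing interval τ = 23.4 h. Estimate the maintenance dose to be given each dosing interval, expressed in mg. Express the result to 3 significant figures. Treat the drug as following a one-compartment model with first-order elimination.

7600 mg

k = ln2 / t½ = 0.693147 / 15.6 = 0.04443 h⁻¹
CL = k × Vd = 0.04443 × 260 = 11.55 L/h
At steady state, Dose/τ = Css × CL.
Dose = Css × CL × τ = 28.1 × 11.55 × 23.4 = 7595 mg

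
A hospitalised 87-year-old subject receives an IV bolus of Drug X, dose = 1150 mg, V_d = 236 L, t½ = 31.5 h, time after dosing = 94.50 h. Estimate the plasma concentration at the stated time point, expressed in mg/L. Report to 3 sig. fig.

0.609 mg/L

C₀ = Dose / Vd = 1150 / 236 = 4.873 mg/L
k = ln2 / t½ = 0.693147 / 31.5 = 0.02200 h⁻¹
t / t½ = 94.50 / 31.5 = 3 half-lives
C = C₀ × (1/2)^3 = 4.873 × 0.1250 = 0.6091 mg/L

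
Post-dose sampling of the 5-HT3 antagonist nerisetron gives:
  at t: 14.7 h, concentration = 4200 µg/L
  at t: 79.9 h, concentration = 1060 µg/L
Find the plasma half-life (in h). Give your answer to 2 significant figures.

k = ln(C₁/C₂) / (t₂ − t₁) = ln(4200/1060) / (79.9 − 14.7)
  = 1.377 / 65.20 = 0.02112 h⁻¹
t½ = ln2 / k = 0.693147 / 0.02112 = 32.82 h

33 h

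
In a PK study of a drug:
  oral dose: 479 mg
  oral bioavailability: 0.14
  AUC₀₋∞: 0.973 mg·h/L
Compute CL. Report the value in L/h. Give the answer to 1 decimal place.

68.9 L/h

CL = F·Dose / AUC = 0.14 × 479 / 0.973 = 68.92 L/h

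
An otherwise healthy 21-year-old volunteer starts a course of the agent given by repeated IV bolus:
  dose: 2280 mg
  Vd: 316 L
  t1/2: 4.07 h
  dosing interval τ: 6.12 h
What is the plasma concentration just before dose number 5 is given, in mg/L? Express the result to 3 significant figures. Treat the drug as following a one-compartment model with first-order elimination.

3.87 mg/L

C₀ per dose = Dose / Vd = 2280 / 316 = 7.215 mg/L
k = ln2 / t½ = 0.693147 / 4.07 = 0.1703 h⁻¹
Fraction remaining after one interval: r = e^(−kτ) = e^(−0.1703 × 6.12) = 0.3527
Before dose 5, 4 doses have been given (aged 1τ, 2τ, 3τ, 4τ).
C_trough = C₀ × (r + r² + … + r^4) = C₀ × r(1−r^4)/(1−r)
        = 7.215 × 0.3527 × (1 − 0.01547) / (1 − 0.3527) = 3.870 mg/L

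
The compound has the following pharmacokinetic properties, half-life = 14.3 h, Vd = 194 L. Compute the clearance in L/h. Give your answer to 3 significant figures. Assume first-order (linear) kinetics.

9.40 L/h

k = ln2 / t½ = 0.693147 / 14.3 = 0.04847 h⁻¹
CL = k × Vd = 0.04847 × 194 = 9.403 L/h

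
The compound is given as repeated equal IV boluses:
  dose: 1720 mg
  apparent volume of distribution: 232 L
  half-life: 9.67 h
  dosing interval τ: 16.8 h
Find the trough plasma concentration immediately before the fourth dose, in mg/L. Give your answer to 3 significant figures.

3.09 mg/L

C₀ per dose = Dose / Vd = 1720 / 232 = 7.414 mg/L
k = ln2 / t½ = 0.693147 / 9.67 = 0.07168 h⁻¹
Fraction remaining after one interval: r = e^(−kτ) = e^(−0.07168 × 16.8) = 0.2999
Before dose 4, 3 doses have been given (aged 1τ, 2τ, 3τ).
C_trough = C₀ × (r + r² + … + r^3) = C₀ × r(1−r^3)/(1−r)
        = 7.414 × 0.2999 × (1 − 0.02697) / (1 − 0.2999) = 3.090 mg/L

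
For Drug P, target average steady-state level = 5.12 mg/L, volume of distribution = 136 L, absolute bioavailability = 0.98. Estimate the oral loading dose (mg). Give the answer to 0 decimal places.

711 mg

LD = Css × Vd / F = 5.12 × 136 / 0.98 = 710.5 mg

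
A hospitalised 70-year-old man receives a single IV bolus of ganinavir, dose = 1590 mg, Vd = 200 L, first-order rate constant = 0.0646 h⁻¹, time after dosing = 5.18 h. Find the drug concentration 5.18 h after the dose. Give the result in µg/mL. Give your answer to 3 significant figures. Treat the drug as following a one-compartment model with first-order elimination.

5.69 µg/mL

C₀ = Dose / Vd = 1590 / 200 = 7.950 mg/L
C = C₀ · e^(−k·t) = 7.950 × e^(−0.06460 × 5.18)
  = 7.950 × 0.7156 = 5.689 mg/L
(5.689 mg/L = 5.689 µg/mL)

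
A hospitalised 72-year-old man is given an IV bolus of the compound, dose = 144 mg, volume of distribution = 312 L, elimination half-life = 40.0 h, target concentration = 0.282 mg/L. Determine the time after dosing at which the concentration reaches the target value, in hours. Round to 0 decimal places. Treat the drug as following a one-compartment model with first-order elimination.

28 h

C₀ = Dose / Vd = 144.0 / 312 = 0.4615 mg/L
k = ln2 / t½ = 0.693147 / 40.0 = 0.01733 h⁻¹
t = ln(C₀ / C) / k = ln(0.4615 / 0.282) / 0.01733
  = ln(1.637) / 0.01733 = 0.4929 / 0.01733 = 28.44 h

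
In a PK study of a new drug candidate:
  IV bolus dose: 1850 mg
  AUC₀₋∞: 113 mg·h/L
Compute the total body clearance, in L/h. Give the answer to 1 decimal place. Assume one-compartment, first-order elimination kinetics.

CL = Dose / AUC = 1850 / 113 = 16.37 L/h

16.4 L/h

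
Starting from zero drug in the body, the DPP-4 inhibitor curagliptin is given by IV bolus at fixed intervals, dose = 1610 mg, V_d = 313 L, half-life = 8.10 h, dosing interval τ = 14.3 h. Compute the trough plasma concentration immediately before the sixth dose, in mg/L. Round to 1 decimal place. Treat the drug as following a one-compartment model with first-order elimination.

2.1 mg/L

C₀ per dose = Dose / Vd = 1610 / 313 = 5.144 mg/L
k = ln2 / t½ = 0.693147 / 8.10 = 0.08557 h⁻¹
Fraction remaining after one interval: r = e^(−kτ) = e^(−0.08557 × 14.3) = 0.2942
Before dose 6, 5 doses have been given (aged 1τ, 2τ, 3τ, 4τ, 5τ).
C_trough = C₀ × (r + r² + … + r^5) = C₀ × r(1−r^5)/(1−r)
        = 5.144 × 0.2942 × (1 − 0.002204) / (1 − 0.2942) = 2.139 mg/L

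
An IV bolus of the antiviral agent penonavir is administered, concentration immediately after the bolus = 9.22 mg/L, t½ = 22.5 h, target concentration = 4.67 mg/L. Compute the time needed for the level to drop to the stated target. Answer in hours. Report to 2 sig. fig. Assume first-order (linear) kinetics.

22 h

k = ln2 / t½ = 0.693147 / 22.5 = 0.03081 h⁻¹
t = ln(C₀ / C) / k = ln(9.220 / 4.67) / 0.03081
  = ln(1.974) / 0.03081 = 0.6801 / 0.03081 = 22.07 h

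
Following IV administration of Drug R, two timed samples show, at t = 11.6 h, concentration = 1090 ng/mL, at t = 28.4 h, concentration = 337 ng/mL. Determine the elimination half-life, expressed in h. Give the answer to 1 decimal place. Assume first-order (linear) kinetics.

9.9 h

k = ln(C₁/C₂) / (t₂ − t₁) = ln(1090/337) / (28.4 − 11.6)
  = 1.174 / 16.80 = 0.06988 h⁻¹
t½ = ln2 / k = 0.693147 / 0.06988 = 9.919 h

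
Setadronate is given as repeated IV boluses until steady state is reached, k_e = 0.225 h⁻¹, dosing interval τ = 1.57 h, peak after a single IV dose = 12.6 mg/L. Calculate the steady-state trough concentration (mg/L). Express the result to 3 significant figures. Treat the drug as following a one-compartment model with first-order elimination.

29.7 mg/L

e^(−kτ) = e^(−0.2250 × 1.57) = 0.7024
Accumulation ratio R = 1 / (1 − e^(−kτ)) = 1 / (1 − 0.7024) = 3.360
Steady-state trough = C₀ × R × e^(−kτ) = 12.6 × 3.360 × 0.7024 = 29.74 mg/L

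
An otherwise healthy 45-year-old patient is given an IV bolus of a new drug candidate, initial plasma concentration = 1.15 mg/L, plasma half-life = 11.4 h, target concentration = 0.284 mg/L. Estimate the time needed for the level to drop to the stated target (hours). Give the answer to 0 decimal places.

23 h

k = ln2 / t½ = 0.693147 / 11.4 = 0.06080 h⁻¹
t = ln(C₀ / C) / k = ln(1.150 / 0.284) / 0.06080
  = ln(4.049) / 0.06080 = 1.398 / 0.06080 = 22.99 h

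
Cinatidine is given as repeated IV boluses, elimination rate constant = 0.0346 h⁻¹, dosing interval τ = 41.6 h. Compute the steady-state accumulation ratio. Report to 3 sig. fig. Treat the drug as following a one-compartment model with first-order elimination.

1.31

e^(−kτ) = e^(−0.03460 × 41.6) = 0.2371
Accumulation ratio R = 1 / (1 − e^(−kτ)) = 1 / (1 − 0.2371) = 1.311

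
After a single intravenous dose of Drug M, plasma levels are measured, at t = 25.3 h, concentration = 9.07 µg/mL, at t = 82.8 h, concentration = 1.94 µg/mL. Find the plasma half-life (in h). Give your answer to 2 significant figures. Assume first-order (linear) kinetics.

26 h

k = ln(C₁/C₂) / (t₂ − t₁) = ln(9.07/1.94) / (82.8 − 25.3)
  = 1.542 / 57.50 = 0.02682 h⁻¹
t½ = ln2 / k = 0.693147 / 0.02682 = 25.84 h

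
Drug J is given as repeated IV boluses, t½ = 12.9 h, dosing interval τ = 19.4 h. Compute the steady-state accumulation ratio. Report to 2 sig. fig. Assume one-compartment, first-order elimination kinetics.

1.5

k = ln2 / t½ = 0.693147 / 12.9 = 0.05373 h⁻¹
e^(−kτ) = e^(−0.05373 × 19.4) = 0.3526
Accumulation ratio R = 1 / (1 − e^(−kτ)) = 1 / (1 − 0.3526) = 1.545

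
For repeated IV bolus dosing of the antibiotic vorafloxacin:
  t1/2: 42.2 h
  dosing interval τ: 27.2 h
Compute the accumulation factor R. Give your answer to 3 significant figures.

2.78

k = ln2 / t½ = 0.693147 / 42.2 = 0.01643 h⁻¹
e^(−kτ) = e^(−0.01643 × 27.2) = 0.6396
Accumulation ratio R = 1 / (1 − e^(−kτ)) = 1 / (1 − 0.6396) = 2.775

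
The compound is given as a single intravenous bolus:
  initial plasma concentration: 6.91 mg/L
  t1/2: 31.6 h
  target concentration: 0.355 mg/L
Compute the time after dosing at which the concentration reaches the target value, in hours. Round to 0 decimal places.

135 h

k = ln2 / t½ = 0.693147 / 31.6 = 0.02194 h⁻¹
t = ln(C₀ / C) / k = ln(6.910 / 0.355) / 0.02194
  = ln(19.46) / 0.02194 = 2.968 / 0.02194 = 135.3 h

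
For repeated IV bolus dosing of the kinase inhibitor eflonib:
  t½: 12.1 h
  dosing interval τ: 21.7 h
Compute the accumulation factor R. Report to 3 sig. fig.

1.41

k = ln2 / t½ = 0.693147 / 12.1 = 0.05728 h⁻¹
e^(−kτ) = e^(−0.05728 × 21.7) = 0.2885
Accumulation ratio R = 1 / (1 − e^(−kτ)) = 1 / (1 − 0.2885) = 1.405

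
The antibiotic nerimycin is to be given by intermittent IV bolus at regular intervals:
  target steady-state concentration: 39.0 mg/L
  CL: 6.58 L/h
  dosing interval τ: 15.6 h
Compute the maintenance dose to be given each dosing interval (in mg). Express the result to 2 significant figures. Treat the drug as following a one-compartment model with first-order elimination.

At steady state, Dose/τ = Css × CL.
Dose = Css × CL × τ = 39.0 × 6.580 × 15.6 = 4003 mg

4000 mg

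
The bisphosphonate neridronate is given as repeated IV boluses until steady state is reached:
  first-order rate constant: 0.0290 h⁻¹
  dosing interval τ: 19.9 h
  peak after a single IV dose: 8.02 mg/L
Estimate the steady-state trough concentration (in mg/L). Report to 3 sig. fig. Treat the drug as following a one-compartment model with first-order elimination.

e^(−kτ) = e^(−0.02900 × 19.9) = 0.5615
Accumulation ratio R = 1 / (1 − e^(−kτ)) = 1 / (1 − 0.5615) = 2.281
Steady-state trough = C₀ × R × e^(−kτ) = 8.02 × 2.281 × 0.5615 = 10.27 mg/L

10.3 mg/L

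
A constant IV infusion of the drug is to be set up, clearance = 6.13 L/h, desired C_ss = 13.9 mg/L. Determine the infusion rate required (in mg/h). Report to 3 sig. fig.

85.2 mg/h

At steady state, infusion rate R₀ = Css × CL = 13.9 × 6.130 = 85.21 mg/h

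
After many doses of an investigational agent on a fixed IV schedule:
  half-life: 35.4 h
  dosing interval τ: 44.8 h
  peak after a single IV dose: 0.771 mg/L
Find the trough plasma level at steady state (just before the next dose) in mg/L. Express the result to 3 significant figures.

k = ln2 / t½ = 0.693147 / 35.4 = 0.01958 h⁻¹
e^(−kτ) = e^(−0.01958 × 44.8) = 0.4160
Accumulation ratio R = 1 / (1 − e^(−kτ)) = 1 / (1 − 0.4160) = 1.712
Steady-state trough = C₀ × R × e^(−kτ) = 0.771 × 1.712 × 0.4160 = 0.5491 mg/L

0.549 mg/L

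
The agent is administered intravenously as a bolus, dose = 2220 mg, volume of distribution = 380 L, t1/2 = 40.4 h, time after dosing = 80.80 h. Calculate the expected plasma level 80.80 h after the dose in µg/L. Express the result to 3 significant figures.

C₀ = Dose / Vd = 2220 / 380 = 5.842 mg/L
k = ln2 / t½ = 0.693147 / 40.4 = 0.01716 h⁻¹
t / t½ = 80.80 / 40.4 = 2 half-lives
C = C₀ × (1/2)^2 = 5.842 × 0.2500 = 1.461 mg/L
Convert: 1.461 mg/L × 1000 = 1461 µg/L

1460 µg/L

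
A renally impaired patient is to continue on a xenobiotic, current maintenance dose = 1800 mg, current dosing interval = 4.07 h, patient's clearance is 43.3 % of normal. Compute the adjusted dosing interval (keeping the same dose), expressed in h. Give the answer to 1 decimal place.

To keep the same average steady-state level, dosing rate must scale with clearance.
CL ratio = 43.3 / 100 = 0.4330
New interval (same dose) = 4.07 / 0.4330 = 9.400 h

9.4 h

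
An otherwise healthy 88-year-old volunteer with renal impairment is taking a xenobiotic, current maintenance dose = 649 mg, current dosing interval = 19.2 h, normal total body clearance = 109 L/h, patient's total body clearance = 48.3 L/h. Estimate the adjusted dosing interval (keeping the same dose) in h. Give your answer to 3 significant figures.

To keep the same average steady-state level, dosing rate must scale with clearance.
CL ratio = 48.3 / 109 = 0.4431
New interval (same dose) = 19.2 / 0.4431 = 43.33 h

43.3 h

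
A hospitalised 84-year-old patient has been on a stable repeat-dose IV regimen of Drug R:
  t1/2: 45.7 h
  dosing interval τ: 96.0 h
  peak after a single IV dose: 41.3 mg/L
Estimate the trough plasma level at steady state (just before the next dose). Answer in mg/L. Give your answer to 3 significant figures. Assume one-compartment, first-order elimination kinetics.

12.6 mg/L

k = ln2 / t½ = 0.693147 / 45.7 = 0.01517 h⁻¹
e^(−kτ) = e^(−0.01517 × 96.0) = 0.2331
Accumulation ratio R = 1 / (1 − e^(−kτ)) = 1 / (1 − 0.2331) = 1.304
Steady-state trough = C₀ × R × e^(−kτ) = 41.3 × 1.304 × 0.2331 = 12.55 mg/L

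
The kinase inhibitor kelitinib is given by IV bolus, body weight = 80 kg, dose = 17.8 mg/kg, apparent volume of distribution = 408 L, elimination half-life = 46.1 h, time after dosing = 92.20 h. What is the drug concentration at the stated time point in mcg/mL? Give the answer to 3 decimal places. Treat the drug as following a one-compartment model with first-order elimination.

Total dose = 17.8 × 80 = 1424 mg
C₀ = Dose / Vd = 1424 / 408 = 3.490 mg/L
k = ln2 / t½ = 0.693147 / 46.1 = 0.01504 h⁻¹
t / t½ = 92.20 / 46.1 = 2 half-lives
C = C₀ × (1/2)^2 = 3.490 × 0.2500 = 0.8725 mg/L
(0.8725 mg/L = 0.8725 mcg/mL)

0.873 mcg/mL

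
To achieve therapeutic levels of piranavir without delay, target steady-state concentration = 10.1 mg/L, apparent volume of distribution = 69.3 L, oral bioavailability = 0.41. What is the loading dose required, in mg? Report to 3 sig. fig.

1710 mg

LD = Css × Vd / F = 10.1 × 69.3 / 0.41 = 1707 mg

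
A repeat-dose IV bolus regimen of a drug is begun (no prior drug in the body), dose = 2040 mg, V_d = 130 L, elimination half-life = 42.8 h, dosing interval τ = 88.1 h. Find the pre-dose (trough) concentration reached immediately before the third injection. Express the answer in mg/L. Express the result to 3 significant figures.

4.67 mg/L

C₀ per dose = Dose / Vd = 2040 / 130 = 15.69 mg/L
k = ln2 / t½ = 0.693147 / 42.8 = 0.01620 h⁻¹
Fraction remaining after one interval: r = e^(−kτ) = e^(−0.01620 × 88.1) = 0.2400
Before dose 3, 2 doses have been given (aged 1τ, 2τ).
C_trough = C₀ × (r + r²) = 15.69 × (0.2400 + 0.05760) = 4.669 mg/L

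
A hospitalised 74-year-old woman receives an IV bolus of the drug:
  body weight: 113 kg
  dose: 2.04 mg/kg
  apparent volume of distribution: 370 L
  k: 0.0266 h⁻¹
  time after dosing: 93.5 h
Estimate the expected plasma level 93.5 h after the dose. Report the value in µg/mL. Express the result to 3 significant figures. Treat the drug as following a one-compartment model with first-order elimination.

Total dose = 2.04 × 113 = 230.5 mg
C₀ = Dose / Vd = 230.5 / 370 = 0.6230 mg/L
C = C₀ · e^(−k·t) = 0.6230 × e^(−0.02660 × 93.5)
  = 0.6230 × 0.08315 = 0.05180 mg/L
(0.05180 mg/L = 0.05180 µg/mL)

0.0518 µg/mL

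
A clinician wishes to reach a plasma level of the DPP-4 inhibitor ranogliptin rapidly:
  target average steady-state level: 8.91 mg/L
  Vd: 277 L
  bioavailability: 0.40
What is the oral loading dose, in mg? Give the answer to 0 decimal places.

LD = Css × Vd / F = 8.91 × 277 / 0.40 = 6170 mg

6170 mg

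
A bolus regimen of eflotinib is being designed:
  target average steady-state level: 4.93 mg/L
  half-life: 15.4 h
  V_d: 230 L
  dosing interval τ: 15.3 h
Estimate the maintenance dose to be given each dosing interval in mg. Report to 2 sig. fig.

k = ln2 / t½ = 0.693147 / 15.4 = 0.04501 h⁻¹
CL = k × Vd = 0.04501 × 230 = 10.35 L/h
At steady state, Dose/τ = Css × CL.
Dose = Css × CL × τ = 4.93 × 10.35 × 15.3 = 780.7 mg

780 mg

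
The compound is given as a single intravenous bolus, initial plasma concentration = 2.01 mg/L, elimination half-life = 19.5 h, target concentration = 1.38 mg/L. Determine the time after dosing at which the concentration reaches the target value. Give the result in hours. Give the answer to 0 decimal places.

11 h

k = ln2 / t½ = 0.693147 / 19.5 = 0.03555 h⁻¹
t = ln(C₀ / C) / k = ln(2.010 / 1.38) / 0.03555
  = ln(1.457) / 0.03555 = 0.3764 / 0.03555 = 10.59 h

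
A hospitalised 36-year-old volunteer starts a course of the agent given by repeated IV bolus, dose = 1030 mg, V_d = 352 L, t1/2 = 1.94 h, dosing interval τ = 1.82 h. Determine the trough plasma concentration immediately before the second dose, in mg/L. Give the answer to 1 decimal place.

1.5 mg/L

C₀ per dose = Dose / Vd = 1030 / 352 = 2.926 mg/L
k = ln2 / t½ = 0.693147 / 1.94 = 0.3573 h⁻¹
Fraction remaining after one interval: r = e^(−kτ) = e^(−0.3573 × 1.82) = 0.5219
Before dose 2, 1 dose has been given (aged 1τ).
C_trough = C₀ × r = 2.926 × 0.5219 = 1.527 mg/L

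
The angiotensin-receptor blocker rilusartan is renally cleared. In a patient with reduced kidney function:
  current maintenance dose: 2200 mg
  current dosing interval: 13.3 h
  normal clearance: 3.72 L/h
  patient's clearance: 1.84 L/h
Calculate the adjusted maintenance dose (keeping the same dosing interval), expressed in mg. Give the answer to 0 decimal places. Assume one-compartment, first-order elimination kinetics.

1088 mg

To keep the same average steady-state level, dosing rate must scale with clearance.
CL ratio = 1.84 / 3.72 = 0.4946
New dose (same interval) = 2200 × 0.4946 = 1088 mg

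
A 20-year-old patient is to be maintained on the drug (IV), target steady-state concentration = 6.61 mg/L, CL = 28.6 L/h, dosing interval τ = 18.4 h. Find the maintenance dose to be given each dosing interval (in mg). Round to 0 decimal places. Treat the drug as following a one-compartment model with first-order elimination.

3478 mg

At steady state, Dose/τ = Css × CL.
Dose = Css × CL × τ = 6.61 × 28.60 × 18.4 = 3478 mg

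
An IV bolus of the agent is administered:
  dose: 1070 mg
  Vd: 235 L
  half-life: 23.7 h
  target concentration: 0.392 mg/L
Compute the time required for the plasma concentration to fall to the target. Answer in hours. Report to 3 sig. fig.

83.8 h

C₀ = Dose / Vd = 1070 / 235 = 4.553 mg/L
k = ln2 / t½ = 0.693147 / 23.7 = 0.02925 h⁻¹
t = ln(C₀ / C) / k = ln(4.553 / 0.392) / 0.02925
  = ln(11.61) / 0.02925 = 2.452 / 0.02925 = 83.83 h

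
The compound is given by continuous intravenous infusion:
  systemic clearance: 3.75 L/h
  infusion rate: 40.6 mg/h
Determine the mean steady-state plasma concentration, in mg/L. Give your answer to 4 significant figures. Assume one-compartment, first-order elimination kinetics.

At steady state Css = R₀ / CL = 40.6 / 3.750 = 10.83 mg/L

10.83 mg/L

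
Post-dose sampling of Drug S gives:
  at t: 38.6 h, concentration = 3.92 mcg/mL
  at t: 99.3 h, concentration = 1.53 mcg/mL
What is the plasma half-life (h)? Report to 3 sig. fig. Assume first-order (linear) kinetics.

k = ln(C₁/C₂) / (t₂ − t₁) = ln(3.92/1.53) / (99.3 − 38.6)
  = 0.9408 / 60.70 = 0.01550 h⁻¹
t½ = ln2 / k = 0.693147 / 0.01550 = 44.72 h

44.7 h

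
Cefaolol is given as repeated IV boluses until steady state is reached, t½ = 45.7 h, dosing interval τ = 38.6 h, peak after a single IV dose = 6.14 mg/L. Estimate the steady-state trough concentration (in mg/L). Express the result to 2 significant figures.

7.7 mg/L

k = ln2 / t½ = 0.693147 / 45.7 = 0.01517 h⁻¹
e^(−kτ) = e^(−0.01517 × 38.6) = 0.5568
Accumulation ratio R = 1 / (1 − e^(−kτ)) = 1 / (1 − 0.5568) = 2.256
Steady-state trough = C₀ × R × e^(−kτ) = 6.14 × 2.256 × 0.5568 = 7.713 mg/L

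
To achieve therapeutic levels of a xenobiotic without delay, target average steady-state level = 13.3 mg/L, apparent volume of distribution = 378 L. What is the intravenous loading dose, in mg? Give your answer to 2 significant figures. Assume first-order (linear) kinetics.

LD = Css × Vd = 13.3 × 378 = 5027 mg

5000 mg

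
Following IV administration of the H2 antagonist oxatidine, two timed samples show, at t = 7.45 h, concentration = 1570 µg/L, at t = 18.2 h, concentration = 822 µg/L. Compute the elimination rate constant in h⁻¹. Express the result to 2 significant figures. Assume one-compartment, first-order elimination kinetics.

k = ln(C₁/C₂) / (t₂ − t₁) = ln(1570/822) / (18.2 − 7.45)
  = 0.6471 / 10.75 = 0.06020 h⁻¹

0.060 h⁻¹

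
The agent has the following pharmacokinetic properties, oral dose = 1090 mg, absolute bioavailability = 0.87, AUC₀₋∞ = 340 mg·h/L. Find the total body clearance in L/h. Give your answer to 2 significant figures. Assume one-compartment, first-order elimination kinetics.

2.8 L/h

CL = F·Dose / AUC = 0.87 × 1090 / 340 = 2.789 L/h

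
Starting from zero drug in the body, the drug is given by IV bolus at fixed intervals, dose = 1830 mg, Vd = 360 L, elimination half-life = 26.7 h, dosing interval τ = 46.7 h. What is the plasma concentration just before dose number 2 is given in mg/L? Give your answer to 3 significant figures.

C₀ per dose = Dose / Vd = 1830 / 360 = 5.083 mg/L
k = ln2 / t½ = 0.693147 / 26.7 = 0.02596 h⁻¹
Fraction remaining after one interval: r = e^(−kτ) = e^(−0.02596 × 46.7) = 0.2975
Before dose 2, 1 dose has been given (aged 1τ).
C_trough = C₀ × r = 5.083 × 0.2975 = 1.512 mg/L

1.51 mg/L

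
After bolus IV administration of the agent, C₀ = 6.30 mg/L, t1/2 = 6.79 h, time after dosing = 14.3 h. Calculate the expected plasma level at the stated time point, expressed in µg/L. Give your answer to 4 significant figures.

k = ln2 / t½ = 0.693147 / 6.79 = 0.1021 h⁻¹
C = C₀ · e^(−k·t) = 6.300 × e^(−0.1021 × 14.3)
  = 6.300 × 0.2322 = 1.463 mg/L
Convert: 1.463 mg/L × 1000 = 1463 µg/L

1463 µg/L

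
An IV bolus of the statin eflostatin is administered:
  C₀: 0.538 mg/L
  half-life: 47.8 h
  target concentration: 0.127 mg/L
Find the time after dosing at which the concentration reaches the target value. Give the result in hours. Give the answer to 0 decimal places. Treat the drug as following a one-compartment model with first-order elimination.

100 h

k = ln2 / t½ = 0.693147 / 47.8 = 0.01450 h⁻¹
t = ln(C₀ / C) / k = ln(0.5380 / 0.127) / 0.01450
  = ln(4.236) / 0.01450 = 1.444 / 0.01450 = 99.59 h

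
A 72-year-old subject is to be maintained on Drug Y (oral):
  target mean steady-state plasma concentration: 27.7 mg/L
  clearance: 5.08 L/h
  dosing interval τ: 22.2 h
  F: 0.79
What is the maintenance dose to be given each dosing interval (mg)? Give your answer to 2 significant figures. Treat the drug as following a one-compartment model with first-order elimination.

At steady state, F × (Dose/τ) = Css × CL.
Dose = Css × CL × τ / F = 27.7 × 5.080 × 22.2 / 0.79 = 3954 mg

4000 mg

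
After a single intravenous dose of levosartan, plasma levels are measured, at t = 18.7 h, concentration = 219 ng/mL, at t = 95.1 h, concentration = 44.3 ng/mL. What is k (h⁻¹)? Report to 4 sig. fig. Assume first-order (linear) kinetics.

k = ln(C₁/C₂) / (t₂ − t₁) = ln(219/44.3) / (95.1 − 18.7)
  = 1.598 / 76.40 = 0.02092 h⁻¹

0.02092 h⁻¹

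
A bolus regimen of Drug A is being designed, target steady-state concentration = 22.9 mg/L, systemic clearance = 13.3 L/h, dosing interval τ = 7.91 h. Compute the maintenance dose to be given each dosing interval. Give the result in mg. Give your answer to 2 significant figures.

2400 mg

At steady state, Dose/τ = Css × CL.
Dose = Css × CL × τ = 22.9 × 13.30 × 7.91 = 2409 mg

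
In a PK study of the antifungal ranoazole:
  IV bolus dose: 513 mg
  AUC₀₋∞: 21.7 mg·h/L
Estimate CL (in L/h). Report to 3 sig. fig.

CL = Dose / AUC = 513 / 21.7 = 23.64 L/h

23.6 L/h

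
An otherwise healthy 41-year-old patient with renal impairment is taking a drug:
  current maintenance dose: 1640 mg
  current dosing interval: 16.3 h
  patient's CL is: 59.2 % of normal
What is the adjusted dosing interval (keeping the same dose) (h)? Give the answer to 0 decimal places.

To keep the same average steady-state level, dosing rate must scale with clearance.
CL ratio = 59.2 / 100 = 0.5920
New interval (same dose) = 16.3 / 0.5920 = 27.53 h

28 h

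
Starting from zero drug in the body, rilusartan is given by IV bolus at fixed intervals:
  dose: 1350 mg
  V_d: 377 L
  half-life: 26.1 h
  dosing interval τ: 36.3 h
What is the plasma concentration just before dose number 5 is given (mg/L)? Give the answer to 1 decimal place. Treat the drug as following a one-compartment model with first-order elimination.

2.2 mg/L

C₀ per dose = Dose / Vd = 1350 / 377 = 3.581 mg/L
k = ln2 / t½ = 0.693147 / 26.1 = 0.02656 h⁻¹
Fraction remaining after one interval: r = e^(−kτ) = e^(−0.02656 × 36.3) = 0.3813
Before dose 5, 4 doses have been given (aged 1τ, 2τ, 3τ, 4τ).
C_trough = C₀ × (r + r² + … + r^4) = C₀ × r(1−r^4)/(1−r)
        = 3.581 × 0.3813 × (1 − 0.02114) / (1 − 0.3813) = 2.160 mg/L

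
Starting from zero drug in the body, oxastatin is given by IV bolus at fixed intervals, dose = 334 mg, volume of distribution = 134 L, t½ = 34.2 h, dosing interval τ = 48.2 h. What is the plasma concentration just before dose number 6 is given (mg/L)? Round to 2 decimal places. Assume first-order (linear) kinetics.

C₀ per dose = Dose / Vd = 334 / 134 = 2.493 mg/L
k = ln2 / t½ = 0.693147 / 34.2 = 0.02027 h⁻¹
Fraction remaining after one interval: r = e^(−kτ) = e^(−0.02027 × 48.2) = 0.3764
Before dose 6, 5 doses have been given (aged 1τ, 2τ, 3τ, 4τ, 5τ).
C_trough = C₀ × (r + r² + … + r^5) = C₀ × r(1−r^5)/(1−r)
        = 2.493 × 0.3764 × (1 − 0.007555) / (1 − 0.3764) = 1.493 mg/L

1.49 mg/L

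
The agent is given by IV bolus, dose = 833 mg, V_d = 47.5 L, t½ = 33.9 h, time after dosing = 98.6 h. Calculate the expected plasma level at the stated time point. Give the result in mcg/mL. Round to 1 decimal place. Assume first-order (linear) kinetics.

C₀ = Dose / Vd = 833.0 / 47.5 = 17.54 mg/L
k = ln2 / t½ = 0.693147 / 33.9 = 0.02045 h⁻¹
C = C₀ · e^(−k·t) = 17.54 × e^(−0.02045 × 98.6)
  = 17.54 × 0.1331 = 2.335 mg/L
(2.335 mg/L = 2.335 mcg/mL)

2.3 mcg/mL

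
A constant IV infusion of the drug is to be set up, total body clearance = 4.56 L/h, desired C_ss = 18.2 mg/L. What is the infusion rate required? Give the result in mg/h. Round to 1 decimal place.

83.0 mg/h

At steady state, infusion rate R₀ = Css × CL = 18.2 × 4.560 = 82.99 mg/h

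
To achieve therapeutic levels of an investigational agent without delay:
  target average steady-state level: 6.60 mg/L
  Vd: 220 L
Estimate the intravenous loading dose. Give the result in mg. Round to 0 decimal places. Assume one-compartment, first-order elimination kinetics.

LD = Css × Vd = 6.60 × 220 = 1452 mg

1452 mg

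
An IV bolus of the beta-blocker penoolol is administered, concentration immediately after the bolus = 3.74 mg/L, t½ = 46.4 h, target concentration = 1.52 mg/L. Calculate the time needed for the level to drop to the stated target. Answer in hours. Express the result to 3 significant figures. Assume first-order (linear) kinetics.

k = ln2 / t½ = 0.693147 / 46.4 = 0.01494 h⁻¹
t = ln(C₀ / C) / k = ln(3.740 / 1.52) / 0.01494
  = ln(2.461) / 0.01494 = 0.9006 / 0.01494 = 60.28 h

60.3 h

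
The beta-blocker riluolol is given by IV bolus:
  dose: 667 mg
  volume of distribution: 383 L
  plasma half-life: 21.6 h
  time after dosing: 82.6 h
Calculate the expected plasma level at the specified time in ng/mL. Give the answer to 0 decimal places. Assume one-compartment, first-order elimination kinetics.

C₀ = Dose / Vd = 667.0 / 383 = 1.742 mg/L
k = ln2 / t½ = 0.693147 / 21.6 = 0.03209 h⁻¹
C = C₀ · e^(−k·t) = 1.742 × e^(−0.03209 × 82.6)
  = 1.742 × 0.07061 = 0.1230 mg/L
Convert: 0.1230 mg/L × 1000 = 123.0 ng/mL

123 ng/mL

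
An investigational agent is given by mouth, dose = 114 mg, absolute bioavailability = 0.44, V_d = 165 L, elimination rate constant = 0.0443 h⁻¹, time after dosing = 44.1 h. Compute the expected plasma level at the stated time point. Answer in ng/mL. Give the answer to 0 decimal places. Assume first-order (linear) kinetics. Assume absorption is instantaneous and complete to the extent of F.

Amount reaching circulation = F × Dose = 0.44 × 114.0 = 50.16 mg
C₀ = F·Dose / Vd = 50.16 / 165 = 0.3040 mg/L
C = C₀ · e^(−k·t) = 0.3040 × e^(−0.04430 × 44.1)
  = 0.3040 × 0.1418 = 0.04311 mg/L
Convert: 0.04311 mg/L × 1000 = 43.11 ng/mL

43 ng/mL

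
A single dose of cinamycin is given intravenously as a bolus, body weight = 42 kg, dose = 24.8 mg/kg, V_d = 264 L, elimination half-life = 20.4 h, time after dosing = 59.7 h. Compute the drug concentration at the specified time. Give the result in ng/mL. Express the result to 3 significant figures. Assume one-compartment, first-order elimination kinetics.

Total dose = 24.8 × 42 = 1042 mg
C₀ = Dose / Vd = 1042 / 264 = 3.947 mg/L
k = ln2 / t½ = 0.693147 / 20.4 = 0.03398 h⁻¹
C = C₀ · e^(−k·t) = 3.947 × e^(−0.03398 × 59.7)
  = 3.947 × 0.1315 = 0.5190 mg/L
Convert: 0.5190 mg/L × 1000 = 519.0 ng/mL

519 ng/mL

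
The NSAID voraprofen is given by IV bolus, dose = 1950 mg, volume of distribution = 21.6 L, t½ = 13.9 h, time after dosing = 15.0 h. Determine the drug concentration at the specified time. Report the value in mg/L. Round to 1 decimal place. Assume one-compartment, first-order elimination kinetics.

C₀ = Dose / Vd = 1950 / 21.6 = 90.28 mg/L
k = ln2 / t½ = 0.693147 / 13.9 = 0.04987 h⁻¹
C = C₀ · e^(−k·t) = 90.28 × e^(−0.04987 × 15.0)
  = 90.28 × 0.4733 = 42.73 mg/L

42.7 mg/L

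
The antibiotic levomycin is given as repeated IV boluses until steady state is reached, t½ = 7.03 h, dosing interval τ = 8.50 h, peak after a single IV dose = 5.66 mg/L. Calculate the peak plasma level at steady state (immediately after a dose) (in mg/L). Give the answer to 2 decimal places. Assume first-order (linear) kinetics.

k = ln2 / t½ = 0.693147 / 7.03 = 0.09860 h⁻¹
e^(−kτ) = e^(−0.09860 × 8.50) = 0.4325
Accumulation ratio R = 1 / (1 − e^(−kτ)) = 1 / (1 − 0.4325) = 1.762
Steady-state peak = C₀ × R = 5.66 × 1.762 = 9.973 mg/L

9.97 mg/L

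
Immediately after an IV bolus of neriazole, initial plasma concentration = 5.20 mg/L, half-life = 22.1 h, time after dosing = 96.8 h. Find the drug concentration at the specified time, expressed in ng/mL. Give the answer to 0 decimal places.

k = ln2 / t½ = 0.693147 / 22.1 = 0.03136 h⁻¹
C = C₀ · e^(−k·t) = 5.200 × e^(−0.03136 × 96.8)
  = 5.200 × 0.04804 = 0.2498 mg/L
Convert: 0.2498 mg/L × 1000 = 249.8 ng/mL

250 ng/mL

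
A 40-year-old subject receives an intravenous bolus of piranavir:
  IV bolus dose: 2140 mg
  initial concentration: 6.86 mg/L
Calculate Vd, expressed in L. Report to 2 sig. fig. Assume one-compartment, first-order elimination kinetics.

Vd = Dose / C₀ = 2140 / 6.86 = 312.0 L

310 L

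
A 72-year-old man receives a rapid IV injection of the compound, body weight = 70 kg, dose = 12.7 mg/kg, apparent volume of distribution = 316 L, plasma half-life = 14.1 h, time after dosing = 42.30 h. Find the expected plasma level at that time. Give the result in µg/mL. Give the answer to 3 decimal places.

Total dose = 12.7 × 70 = 889.0 mg
C₀ = Dose / Vd = 889.0 / 316 = 2.813 mg/L
k = ln2 / t½ = 0.693147 / 14.1 = 0.04916 h⁻¹
t / t½ = 42.30 / 14.1 = 3 half-lives
C = C₀ × (1/2)^3 = 2.813 × 0.1250 = 0.3516 mg/L
(0.3516 mg/L = 0.3516 µg/mL)

0.352 µg/mL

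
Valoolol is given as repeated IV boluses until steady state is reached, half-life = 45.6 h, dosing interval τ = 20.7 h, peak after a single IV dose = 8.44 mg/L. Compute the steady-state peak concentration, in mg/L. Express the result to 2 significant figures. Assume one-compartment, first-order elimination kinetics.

k = ln2 / t½ = 0.693147 / 45.6 = 0.01520 h⁻¹
e^(−kτ) = e^(−0.01520 × 20.7) = 0.7301
Accumulation ratio R = 1 / (1 − e^(−kτ)) = 1 / (1 − 0.7301) = 3.705
Steady-state peak = C₀ × R = 8.44 × 3.705 = 31.27 mg/L

31 mg/L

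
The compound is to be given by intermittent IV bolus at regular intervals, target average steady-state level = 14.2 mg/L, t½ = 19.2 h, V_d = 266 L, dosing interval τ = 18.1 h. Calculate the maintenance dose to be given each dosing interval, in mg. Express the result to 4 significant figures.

k = ln2 / t½ = 0.693147 / 19.2 = 0.03610 h⁻¹
CL = k × Vd = 0.03610 × 266 = 9.603 L/h
At steady state, Dose/τ = Css × CL.
Dose = Css × CL × τ = 14.2 × 9.603 × 18.1 = 2468 mg

2468 mg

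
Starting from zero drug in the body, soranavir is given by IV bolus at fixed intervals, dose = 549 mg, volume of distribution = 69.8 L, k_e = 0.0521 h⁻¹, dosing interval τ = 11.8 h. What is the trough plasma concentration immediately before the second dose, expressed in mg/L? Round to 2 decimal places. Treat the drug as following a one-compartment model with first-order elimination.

4.25 mg/L

C₀ per dose = Dose / Vd = 549 / 69.8 = 7.865 mg/L
Fraction remaining after one interval: r = e^(−kτ) = e^(−0.05210 × 11.8) = 0.5408
Before dose 2, 1 dose has been given (aged 1τ).
C_trough = C₀ × r = 7.865 × 0.5408 = 4.253 mg/L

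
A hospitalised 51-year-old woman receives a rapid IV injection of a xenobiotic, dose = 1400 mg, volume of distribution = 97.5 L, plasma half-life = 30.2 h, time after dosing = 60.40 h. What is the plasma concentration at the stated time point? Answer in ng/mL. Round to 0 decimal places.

C₀ = Dose / Vd = 1400 / 97.5 = 14.36 mg/L
k = ln2 / t½ = 0.693147 / 30.2 = 0.02295 h⁻¹
t / t½ = 60.40 / 30.2 = 2 half-lives
C = C₀ × (1/2)^2 = 14.36 × 0.2500 = 3.590 mg/L
Convert: 3.590 mg/L × 1000 = 3590 ng/mL

3590 ng/mL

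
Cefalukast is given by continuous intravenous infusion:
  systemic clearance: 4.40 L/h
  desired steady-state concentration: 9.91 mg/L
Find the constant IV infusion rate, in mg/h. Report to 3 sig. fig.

At steady state, infusion rate R₀ = Css × CL = 9.91 × 4.400 = 43.60 mg/h

43.6 mg/h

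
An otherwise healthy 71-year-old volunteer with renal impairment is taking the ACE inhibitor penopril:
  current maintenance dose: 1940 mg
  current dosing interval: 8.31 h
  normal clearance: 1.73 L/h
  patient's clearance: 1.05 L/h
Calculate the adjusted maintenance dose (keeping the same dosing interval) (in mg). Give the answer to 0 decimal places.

1177 mg

To keep the same average steady-state level, dosing rate must scale with clearance.
CL ratio = 1.05 / 1.73 = 0.6069
New dose (same interval) = 1940 × 0.6069 = 1177 mg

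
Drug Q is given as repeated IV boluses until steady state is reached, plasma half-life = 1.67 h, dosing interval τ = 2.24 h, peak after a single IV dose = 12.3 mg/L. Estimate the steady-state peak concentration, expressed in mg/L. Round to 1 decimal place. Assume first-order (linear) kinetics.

20.3 mg/L

k = ln2 / t½ = 0.693147 / 1.67 = 0.4151 h⁻¹
e^(−kτ) = e^(−0.4151 × 2.24) = 0.3946
Accumulation ratio R = 1 / (1 − e^(−kτ)) = 1 / (1 − 0.3946) = 1.652
Steady-state peak = C₀ × R = 12.3 × 1.652 = 20.32 mg/L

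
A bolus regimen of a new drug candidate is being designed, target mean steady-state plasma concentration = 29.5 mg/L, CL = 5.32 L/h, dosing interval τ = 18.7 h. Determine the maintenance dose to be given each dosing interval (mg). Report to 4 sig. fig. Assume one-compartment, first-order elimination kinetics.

At steady state, Dose/τ = Css × CL.
Dose = Css × CL × τ = 29.5 × 5.320 × 18.7 = 2935 mg

2935 mg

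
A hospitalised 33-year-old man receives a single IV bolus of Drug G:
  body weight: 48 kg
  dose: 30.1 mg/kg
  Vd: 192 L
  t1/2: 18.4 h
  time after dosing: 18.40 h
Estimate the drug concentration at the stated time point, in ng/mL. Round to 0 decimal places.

Total dose = 30.1 × 48 = 1445 mg
C₀ = Dose / Vd = 1445 / 192 = 7.526 mg/L
k = ln2 / t½ = 0.693147 / 18.4 = 0.03767 h⁻¹
t / t½ = 18.40 / 18.4 = 1 half-lives
C = C₀ × (1/2)^1 = 7.526 × 0.5000 = 3.763 mg/L
Convert: 3.763 mg/L × 1000 = 3763 ng/mL

3763 ng/mL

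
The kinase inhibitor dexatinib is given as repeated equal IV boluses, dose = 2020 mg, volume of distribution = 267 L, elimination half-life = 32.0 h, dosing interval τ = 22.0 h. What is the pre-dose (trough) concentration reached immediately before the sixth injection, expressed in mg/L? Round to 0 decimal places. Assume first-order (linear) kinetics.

C₀ per dose = Dose / Vd = 2020 / 267 = 7.566 mg/L
k = ln2 / t½ = 0.693147 / 32.0 = 0.02166 h⁻¹
Fraction remaining after one interval: r = e^(−kτ) = e^(−0.02166 × 22.0) = 0.6209
Before dose 6, 5 doses have been given (aged 1τ, 2τ, 3τ, 4τ, 5τ).
C_trough = C₀ × (r + r² + … + r^5) = C₀ × r(1−r^5)/(1−r)
        = 7.566 × 0.6209 × (1 − 0.09228) / (1 − 0.6209) = 11.25 mg/L

11 mg/L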